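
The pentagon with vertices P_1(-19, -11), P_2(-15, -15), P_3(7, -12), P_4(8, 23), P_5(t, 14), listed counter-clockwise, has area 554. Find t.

-2

Write out the shoelace sum; only the two edges meeting at P_5 involve t:
2·Area = [(8·14 − t·23) + (t·(-11) − (-19)·14)] + 662
       = -34·t + 1040 = 1108
⇒ t = -2.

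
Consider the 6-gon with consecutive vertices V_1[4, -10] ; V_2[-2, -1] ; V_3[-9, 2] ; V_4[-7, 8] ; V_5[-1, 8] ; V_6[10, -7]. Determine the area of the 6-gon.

Σ = (-24) + (-13) + (-58) + (-48) + (-73) + (-72) = -288
Area = |Σ|/2 = 144.

144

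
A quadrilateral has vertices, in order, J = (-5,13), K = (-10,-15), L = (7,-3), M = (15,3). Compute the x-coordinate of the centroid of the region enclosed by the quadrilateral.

3/77

Apply the shoelace formula. First the cross-terms c_i = x_i·y_{i+1} − x_{i+1}·y_i:
  205, 135, 66, 210  ⇒  2A = 616, A = 308.
Then Σ (x_i + x_{i+1})·c_i = 72, so x̄ = 72 / (6·308) = 3/77.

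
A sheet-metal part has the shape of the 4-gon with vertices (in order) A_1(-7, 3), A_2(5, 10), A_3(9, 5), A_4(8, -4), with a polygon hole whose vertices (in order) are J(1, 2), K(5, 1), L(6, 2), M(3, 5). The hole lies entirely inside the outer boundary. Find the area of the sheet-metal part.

Outer boundary:
Σ = (-85) + (-65) + (-76) + (-4) = -230
Area = |Σ|/2 = 115.
Hole:
Apply the shoelace formula: 2A = Σ (x_i·y_{i+1} − x_{i+1}·y_i), indices taken mod 4.
Σ = (-9) + (4) + (24) + (1) = 20
Area = |Σ|/2 = 10.
Net area = 115 − 10 = 105.

105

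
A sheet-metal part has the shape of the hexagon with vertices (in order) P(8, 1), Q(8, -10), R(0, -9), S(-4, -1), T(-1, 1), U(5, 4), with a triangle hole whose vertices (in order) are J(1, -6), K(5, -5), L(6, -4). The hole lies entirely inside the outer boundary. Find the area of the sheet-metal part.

Outer boundary:
Apply the shoelace (surveyor's) formula: 2A = Σ (x_i·y_{i+1} − x_{i+1}·y_i), indices taken mod 6.
Σ = (-88) + (-72) + (-36) + (-5) + (-9) + (-27) = -237
Area = |Σ|/2 = 118.5.
Hole:
Σ = (25) + (10) + (-32) = 3
Area = |Σ|/2 = 1.5.
Net area = 118.5 − 1.5 = 117.

117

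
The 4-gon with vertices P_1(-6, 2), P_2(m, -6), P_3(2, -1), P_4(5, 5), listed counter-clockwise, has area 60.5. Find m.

-6

Write out the shoelace sum; only the two edges meeting at P_2 involve m:
2·Area = [((-6)·(-6) − m·2) + (m·(-1) − 2·(-6))] + 55
       = -3·m + 103 = 121
⇒ m = -6.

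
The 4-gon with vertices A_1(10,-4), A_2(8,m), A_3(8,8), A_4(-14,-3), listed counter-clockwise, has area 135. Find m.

Write out the shoelace sum; only the two edges meeting at A_2 involve m:
2·Area = [(10·m − 8·(-4)) + (8·8 − 8·m)] + 174
       = 2·m + 270 = 270
⇒ m = 0.

0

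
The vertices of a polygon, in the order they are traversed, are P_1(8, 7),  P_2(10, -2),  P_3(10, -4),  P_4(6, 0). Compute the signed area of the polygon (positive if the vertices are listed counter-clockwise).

Σ = (-86) + (-20) + (24) + (42) = -40
Signed area = Σ/2 = -20 (negative ⇒ clockwise traversal).

-20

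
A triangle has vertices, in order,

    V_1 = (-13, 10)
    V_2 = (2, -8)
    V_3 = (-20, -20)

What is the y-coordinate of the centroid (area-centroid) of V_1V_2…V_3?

Apply the shoelace formula. First the cross-terms c_i = x_i·y_{i+1} − x_{i+1}·y_i:
  84, -200, -460  ⇒  2A = -576, A = -288.
Then Σ (y_i + y_{i+1})·c_i = 10368, so ȳ = 10368 / (6·(-288)) = -6.

-6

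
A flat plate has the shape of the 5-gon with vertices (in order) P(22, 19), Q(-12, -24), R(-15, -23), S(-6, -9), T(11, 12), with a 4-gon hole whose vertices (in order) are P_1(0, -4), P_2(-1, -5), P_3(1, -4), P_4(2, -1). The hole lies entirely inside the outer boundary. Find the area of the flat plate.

Outer boundary:
Apply the shoelace (surveyor's) formula: 2A = Σ (x_i·y_{i+1} − x_{i+1}·y_i), indices taken mod 5.
Cross-terms: -300, -84, -3, 27, -55  ⇒  Σ = -415
Area = |Σ|/2 = 207.5.
Hole:
Apply the shoelace (surveyor's) formula: 2A = Σ (x_i·y_{i+1} − x_{i+1}·y_i), indices taken mod 4.
Σ = (-4) + (9) + (7) + (-8) = 4
Area = |Σ|/2 = 2.
Net area = 207.5 − 2 = 205.5.

205.5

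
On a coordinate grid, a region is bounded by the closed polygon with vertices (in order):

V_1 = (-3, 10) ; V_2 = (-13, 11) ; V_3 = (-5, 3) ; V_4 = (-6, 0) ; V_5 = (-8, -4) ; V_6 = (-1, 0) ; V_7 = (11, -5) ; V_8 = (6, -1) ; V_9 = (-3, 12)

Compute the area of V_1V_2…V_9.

Cross-terms: 97, 16, 18, 24, -4, 5, 19, 69, 6  ⇒  Σ = 250
Area = |Σ|/2 = 125.

125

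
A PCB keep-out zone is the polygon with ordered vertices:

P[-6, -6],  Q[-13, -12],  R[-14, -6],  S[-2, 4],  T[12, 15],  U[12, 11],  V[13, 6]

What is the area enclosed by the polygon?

201.5

Σ = (-6) + (-90) + (-68) + (-78) + (-48) + (-71) + (-42) = -403
Area = |Σ|/2 = 201.5.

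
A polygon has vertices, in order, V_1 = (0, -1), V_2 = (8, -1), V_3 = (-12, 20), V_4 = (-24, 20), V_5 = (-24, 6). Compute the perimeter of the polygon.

88

|V_1V_2| = √((8)² + (0)²) = √64 = 8
|V_2V_3| = √((-20)² + (21)²) = √841 = 29
|V_3V_4| = √((-12)² + (0)²) = √144 = 12
|V_4V_5| = √((0)² + (-14)²) = √196 = 14
|V_5V_1| = √((24)² + (-7)²) = √625 = 25
Perimeter = 8 + 29 + 12 + 14 + 25 = 88.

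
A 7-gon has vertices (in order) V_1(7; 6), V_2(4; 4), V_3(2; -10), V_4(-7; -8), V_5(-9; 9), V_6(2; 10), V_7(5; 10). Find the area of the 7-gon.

221.5

Apply Gauss's area formula: 2A = Σ (x_i·y_{i+1} − x_{i+1}·y_i), indices taken mod 7.
Σ = (4) + (-48) + (-86) + (-135) + (-108) + (-30) + (-40) = -443
Area = |Σ|/2 = 221.5.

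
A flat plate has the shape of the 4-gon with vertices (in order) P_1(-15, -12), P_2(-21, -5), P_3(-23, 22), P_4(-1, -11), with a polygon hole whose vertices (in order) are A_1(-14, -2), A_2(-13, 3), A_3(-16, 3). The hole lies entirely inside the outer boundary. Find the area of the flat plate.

Outer boundary:
Apply Gauss's area formula: 2A = Σ (x_i·y_{i+1} − x_{i+1}·y_i), indices taken mod 4.
Σ = (-177) + (-577) + (275) + (-153) = -632
Area = |Σ|/2 = 316.
Hole:
Apply Gauss's area formula: 2A = Σ (x_i·y_{i+1} − x_{i+1}·y_i), indices taken mod 3.
Cross-terms: -68, 9, 74  ⇒  Σ = 15
Area = |Σ|/2 = 7.5.
Net area = 316 − 7.5 = 308.5.

308.5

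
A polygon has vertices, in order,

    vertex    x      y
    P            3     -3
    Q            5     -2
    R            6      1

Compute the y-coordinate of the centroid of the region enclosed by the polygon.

-4/3

Apply Gauss's area formula. First the cross-terms c_i = x_i·y_{i+1} − x_{i+1}·y_i:
  9, 17, -21  ⇒  2A = 5, A = 2.5.
Then Σ (y_i + y_{i+1})·c_i = -20, so ȳ = -20 / (6·2.5) = -4/3.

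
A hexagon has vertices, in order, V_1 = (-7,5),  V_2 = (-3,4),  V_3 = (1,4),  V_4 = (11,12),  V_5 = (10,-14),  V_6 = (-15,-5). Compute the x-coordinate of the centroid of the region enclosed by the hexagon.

Apply the surveyor's formula. First the cross-terms c_i = x_i·y_{i+1} − x_{i+1}·y_i:
  -13, -16, -32, -274, -260, -110  ⇒  2A = -705, A = -352.5.
Then Σ (x_i + x_{i+1})·c_i = -2256, so x̄ = -2256 / (6·(-352.5)) = 16/15.

16/15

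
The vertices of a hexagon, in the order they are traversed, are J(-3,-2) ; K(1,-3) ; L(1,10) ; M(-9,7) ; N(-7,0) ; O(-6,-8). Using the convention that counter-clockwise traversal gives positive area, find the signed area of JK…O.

Apply the surveyor's formula: 2A = Σ (x_i·y_{i+1} − x_{i+1}·y_i), indices taken mod 6.
Σ = (11) + (13) + (97) + (49) + (56) + (-12) = 214
Signed area = Σ/2 = 107 (positive ⇒ counter-clockwise traversal).

107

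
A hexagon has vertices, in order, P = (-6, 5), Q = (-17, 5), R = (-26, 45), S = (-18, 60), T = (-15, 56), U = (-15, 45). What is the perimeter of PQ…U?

126

|PQ| = √((-11)² + (0)²) = √121 = 11
|QR| = √((-9)² + (40)²) = √1681 = 41
|RS| = √((8)² + (15)²) = √289 = 17
|ST| = √((3)² + (-4)²) = √25 = 5
|TU| = √((0)² + (-11)²) = √121 = 11
|UP| = √((9)² + (-40)²) = √1681 = 41
Perimeter = 11 + 41 + 17 + 5 + 11 + 41 = 126.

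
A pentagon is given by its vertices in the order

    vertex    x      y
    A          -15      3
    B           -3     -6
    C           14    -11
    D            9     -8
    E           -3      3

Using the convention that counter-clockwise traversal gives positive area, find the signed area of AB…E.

Cross-terms: 99, 117, -13, 3, 36  ⇒  Σ = 242
Signed area = Σ/2 = 121 (positive ⇒ counter-clockwise traversal).

121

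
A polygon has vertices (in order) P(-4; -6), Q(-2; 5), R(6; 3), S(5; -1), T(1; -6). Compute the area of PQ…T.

Apply the shoelace (surveyor's) formula: 2A = Σ (x_i·y_{i+1} − x_{i+1}·y_i), indices taken mod 5.
Σ = (-32) + (-36) + (-21) + (-29) + (-30) = -148
Area = |Σ|/2 = 74.

74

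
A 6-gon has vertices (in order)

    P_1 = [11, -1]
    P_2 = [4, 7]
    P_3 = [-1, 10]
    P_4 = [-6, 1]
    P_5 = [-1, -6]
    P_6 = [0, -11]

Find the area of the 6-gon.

178

Apply the shoelace formula: 2A = Σ (x_i·y_{i+1} − x_{i+1}·y_i), indices taken mod 6.
Σ = (81) + (47) + (59) + (37) + (11) + (121) = 356
Area = |Σ|/2 = 178.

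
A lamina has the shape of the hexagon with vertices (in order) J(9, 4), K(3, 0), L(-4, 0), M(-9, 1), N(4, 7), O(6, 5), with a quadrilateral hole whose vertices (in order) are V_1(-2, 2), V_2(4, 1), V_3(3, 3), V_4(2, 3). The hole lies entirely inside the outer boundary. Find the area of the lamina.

Outer boundary:
Σ = (-12) + (0) + (-4) + (-67) + (-22) + (-21) = -126
Area = |Σ|/2 = 63.
Hole:
Apply the surveyor's formula: 2A = Σ (x_i·y_{i+1} − x_{i+1}·y_i), indices taken mod 4.
Σ = (-10) + (9) + (3) + (10) = 12
Area = |Σ|/2 = 6.
Net area = 63 − 6 = 57.

57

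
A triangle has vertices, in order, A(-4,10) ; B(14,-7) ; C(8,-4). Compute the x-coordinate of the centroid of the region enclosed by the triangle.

6

Apply the shoelace (surveyor's) formula. First the cross-terms c_i = x_i·y_{i+1} − x_{i+1}·y_i:
  -112, 0, 64  ⇒  2A = -48, A = -24.
Then Σ (x_i + x_{i+1})·c_i = -864, so x̄ = -864 / (6·(-24)) = 6.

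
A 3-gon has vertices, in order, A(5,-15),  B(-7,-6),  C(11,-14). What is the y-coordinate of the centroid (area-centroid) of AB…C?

-35/3

Apply the shoelace (surveyor's) formula. First the cross-terms c_i = x_i·y_{i+1} − x_{i+1}·y_i:
  -135, 164, -95  ⇒  2A = -66, A = -33.
Then Σ (y_i + y_{i+1})·c_i = 2310, so ȳ = 2310 / (6·(-33)) = -35/3.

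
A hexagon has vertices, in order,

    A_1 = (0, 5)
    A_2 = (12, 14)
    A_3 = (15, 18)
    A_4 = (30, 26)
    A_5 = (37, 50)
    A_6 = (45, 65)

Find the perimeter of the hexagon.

154

|A_1A_2| = √((12)² + (9)²) = √225 = 15
|A_2A_3| = √((3)² + (4)²) = √25 = 5
|A_3A_4| = √((15)² + (8)²) = √289 = 17
|A_4A_5| = √((7)² + (24)²) = √625 = 25
|A_5A_6| = √((8)² + (15)²) = √289 = 17
|A_6A_1| = √((-45)² + (-60)²) = √5625 = 75
Perimeter = 15 + 5 + 17 + 25 + 17 + 75 = 154.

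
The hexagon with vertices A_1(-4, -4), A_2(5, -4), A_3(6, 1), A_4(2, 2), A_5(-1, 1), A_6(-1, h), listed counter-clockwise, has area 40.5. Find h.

The doubled signed area Σ (x_i y_{i+1} − x_{i+1} y_i) is linear in h.
With h=0 it equals 84; the coefficient of h is 3 (from the two edges through A_6).
So 3·h + 84 = 2·40.5 = 81 ⇒ h = -1.

-1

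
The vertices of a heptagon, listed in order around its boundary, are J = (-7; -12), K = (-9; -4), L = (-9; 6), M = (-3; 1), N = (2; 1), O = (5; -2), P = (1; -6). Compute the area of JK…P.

Σ = (-80) + (-90) + (9) + (-5) + (-9) + (-28) + (-54) = -257
Area = |Σ|/2 = 128.5.

128.5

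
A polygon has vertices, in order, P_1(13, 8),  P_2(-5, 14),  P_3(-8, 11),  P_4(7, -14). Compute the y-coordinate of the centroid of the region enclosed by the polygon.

199/69

Apply the shoelace (surveyor's) formula. First the cross-terms c_i = x_i·y_{i+1} − x_{i+1}·y_i:
  222, 57, 35, 238  ⇒  2A = 552, A = 276.
Then Σ (y_i + y_{i+1})·c_i = 4776, so ȳ = 4776 / (6·276) = 199/69.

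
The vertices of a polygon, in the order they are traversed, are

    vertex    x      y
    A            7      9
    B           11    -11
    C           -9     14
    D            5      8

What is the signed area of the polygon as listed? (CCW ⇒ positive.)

Apply the shoelace formula: 2A = Σ (x_i·y_{i+1} − x_{i+1}·y_i), indices taken mod 4.
Σ = (-176) + (55) + (-142) + (-11) = -274
Signed area = Σ/2 = -137 (negative ⇒ clockwise traversal).

-137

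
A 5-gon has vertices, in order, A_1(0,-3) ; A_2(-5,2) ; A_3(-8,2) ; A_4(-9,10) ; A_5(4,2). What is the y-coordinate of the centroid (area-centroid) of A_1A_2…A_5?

Apply the shoelace (surveyor's) formula. First the cross-terms c_i = x_i·y_{i+1} − x_{i+1}·y_i:
  -15, 6, -62, -58, -12  ⇒  2A = -141, A = -70.5.
Then Σ (y_i + y_{i+1})·c_i = -1389, so ȳ = -1389 / (6·(-70.5)) = 463/141.

463/141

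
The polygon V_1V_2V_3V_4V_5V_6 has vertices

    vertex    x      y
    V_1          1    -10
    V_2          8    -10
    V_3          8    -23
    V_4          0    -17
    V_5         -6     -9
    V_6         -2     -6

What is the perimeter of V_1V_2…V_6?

|V_1V_2| = √((7)² + (0)²) = √49 = 7
|V_2V_3| = √((0)² + (-13)²) = √169 = 13
|V_3V_4| = √((-8)² + (6)²) = √100 = 10
|V_4V_5| = √((-6)² + (8)²) = √100 = 10
|V_5V_6| = √((4)² + (3)²) = √25 = 5
|V_6V_1| = √((3)² + (-4)²) = √25 = 5
Perimeter = 7 + 13 + 10 + 10 + 5 + 5 = 50.

50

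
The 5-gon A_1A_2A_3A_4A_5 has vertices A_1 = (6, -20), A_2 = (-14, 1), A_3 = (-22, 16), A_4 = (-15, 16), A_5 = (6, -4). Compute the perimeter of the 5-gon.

|A_1A_2| = √((-20)² + (21)²) = √841 = 29
|A_2A_3| = √((-8)² + (15)²) = √289 = 17
|A_3A_4| = √((7)² + (0)²) = √49 = 7
|A_4A_5| = √((21)² + (-20)²) = √841 = 29
|A_5A_1| = √((0)² + (-16)²) = √256 = 16
Perimeter = 29 + 17 + 7 + 29 + 16 = 98.

98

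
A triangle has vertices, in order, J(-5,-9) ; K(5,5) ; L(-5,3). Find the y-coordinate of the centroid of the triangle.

-1/3

Apply the surveyor's formula. First the cross-terms c_i = x_i·y_{i+1} − x_{i+1}·y_i:
  20, 40, 60  ⇒  2A = 120, A = 60.
Then Σ (y_i + y_{i+1})·c_i = -120, so ȳ = -120 / (6·60) = -1/3.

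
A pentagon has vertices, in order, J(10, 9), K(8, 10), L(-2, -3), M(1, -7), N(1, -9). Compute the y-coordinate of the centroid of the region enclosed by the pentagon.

61/69

Apply the shoelace formula. First the cross-terms c_i = x_i·y_{i+1} − x_{i+1}·y_i:
  28, -4, 17, -2, 99  ⇒  2A = 138, A = 69.
Then Σ (y_i + y_{i+1})·c_i = 366, so ȳ = 366 / (6·69) = 61/69.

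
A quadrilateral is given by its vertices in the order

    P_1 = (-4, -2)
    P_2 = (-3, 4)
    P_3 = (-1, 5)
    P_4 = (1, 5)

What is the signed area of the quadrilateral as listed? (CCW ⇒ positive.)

-12.5

Apply Gauss's area formula: 2A = Σ (x_i·y_{i+1} − x_{i+1}·y_i), indices taken mod 4.
Σ = (-22) + (-11) + (-10) + (18) = -25
Signed area = Σ/2 = -12.5 (negative ⇒ clockwise traversal).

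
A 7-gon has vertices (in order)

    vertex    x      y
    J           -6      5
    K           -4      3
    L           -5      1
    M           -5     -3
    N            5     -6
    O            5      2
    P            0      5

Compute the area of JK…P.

86.5

J→K: (-6)(3) − (-4)(5) = 2
K→L: (-4)(1) − (-5)(3) = 11
L→M: (-5)(-3) − (-5)(1) = 20
M→N: (-5)(-6) − (5)(-3) = 45
N→O: (5)(2) − (5)(-6) = 40
O→P: (5)(5) − (0)(2) = 25
P→J: (0)(5) − (-6)(5) = 30
Σ = 173
Area = |Σ|/2 = 86.5.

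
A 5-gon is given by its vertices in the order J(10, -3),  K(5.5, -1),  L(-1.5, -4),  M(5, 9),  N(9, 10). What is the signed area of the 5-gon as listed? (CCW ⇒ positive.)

-84.25

Apply the shoelace (surveyor's) formula: 2A = Σ (x_i·y_{i+1} − x_{i+1}·y_i), indices taken mod 5.
Σ = (6.5) + (-23.5) + (6.5) + (-31) + (-127) = -168.5
Signed area = Σ/2 = -84.25 (negative ⇒ clockwise traversal).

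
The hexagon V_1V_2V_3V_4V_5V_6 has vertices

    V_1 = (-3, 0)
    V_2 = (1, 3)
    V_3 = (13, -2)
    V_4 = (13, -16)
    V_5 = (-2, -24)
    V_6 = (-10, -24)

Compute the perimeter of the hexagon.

|V_1V_2| = √((4)² + (3)²) = √25 = 5
|V_2V_3| = √((12)² + (-5)²) = √169 = 13
|V_3V_4| = √((0)² + (-14)²) = √196 = 14
|V_4V_5| = √((-15)² + (-8)²) = √289 = 17
|V_5V_6| = √((-8)² + (0)²) = √64 = 8
|V_6V_1| = √((7)² + (24)²) = √625 = 25
Perimeter = 5 + 13 + 14 + 17 + 8 + 25 = 82.

82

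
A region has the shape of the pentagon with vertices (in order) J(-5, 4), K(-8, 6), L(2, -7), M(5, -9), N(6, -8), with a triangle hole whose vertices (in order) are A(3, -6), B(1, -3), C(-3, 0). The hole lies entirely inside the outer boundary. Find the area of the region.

27.5

Outer boundary:
Apply the shoelace (surveyor's) formula: 2A = Σ (x_i·y_{i+1} − x_{i+1}·y_i), indices taken mod 5.
Cross-terms: 2, 44, 17, 14, -16  ⇒  Σ = 61
Area = |Σ|/2 = 30.5.
Hole:
A→B: (3)(-3) − (1)(-6) = -3
B→C: (1)(0) − (-3)(-3) = -9
C→A: (-3)(-6) − (3)(0) = 18
Σ = 6
Area = |Σ|/2 = 3.
Net area = 30.5 − 3 = 27.5.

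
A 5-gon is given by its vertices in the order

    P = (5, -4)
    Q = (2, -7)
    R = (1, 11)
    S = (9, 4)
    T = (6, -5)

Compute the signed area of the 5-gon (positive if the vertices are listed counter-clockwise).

-80.5

Apply the shoelace formula: 2A = Σ (x_i·y_{i+1} − x_{i+1}·y_i), indices taken mod 5.
P→Q: (5)(-7) − (2)(-4) = -27
Q→R: (2)(11) − (1)(-7) = 29
R→S: (1)(4) − (9)(11) = -95
S→T: (9)(-5) − (6)(4) = -69
T→P: (6)(-4) − (5)(-5) = 1
Σ = -161
Signed area = Σ/2 = -80.5 (negative ⇒ clockwise traversal).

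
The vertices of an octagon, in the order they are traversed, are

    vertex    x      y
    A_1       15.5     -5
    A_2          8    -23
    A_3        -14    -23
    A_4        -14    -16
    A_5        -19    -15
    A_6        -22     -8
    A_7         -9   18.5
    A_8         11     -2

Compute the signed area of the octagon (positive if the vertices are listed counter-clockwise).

-940.5

Apply the shoelace (surveyor's) formula: 2A = Σ (x_i·y_{i+1} − x_{i+1}·y_i), indices taken mod 8.
A_1→A_2: (15.5)(-23) − (8)(-5) = -316.5
A_2→A_3: (8)(-23) − (-14)(-23) = -506
A_3→A_4: (-14)(-16) − (-14)(-23) = -98
A_4→A_5: (-14)(-15) − (-19)(-16) = -94
A_5→A_6: (-19)(-8) − (-22)(-15) = -178
A_6→A_7: (-22)(18.5) − (-9)(-8) = -479
A_7→A_8: (-9)(-2) − (11)(18.5) = -185.5
A_8→A_1: (11)(-5) − (15.5)(-2) = -24
Σ = -1881
Signed area = Σ/2 = -940.5 (negative ⇒ clockwise traversal).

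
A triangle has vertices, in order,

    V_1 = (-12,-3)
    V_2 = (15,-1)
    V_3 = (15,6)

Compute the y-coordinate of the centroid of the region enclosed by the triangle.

2/3

Apply the shoelace formula. First the cross-terms c_i = x_i·y_{i+1} − x_{i+1}·y_i:
  57, 105, 27  ⇒  2A = 189, A = 94.5.
Then Σ (y_i + y_{i+1})·c_i = 378, so ȳ = 378 / (6·94.5) = 2/3.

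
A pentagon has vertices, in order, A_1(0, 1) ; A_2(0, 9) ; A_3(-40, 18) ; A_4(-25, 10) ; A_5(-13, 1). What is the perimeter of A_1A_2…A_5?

94

|A_1A_2| = √((0)² + (8)²) = √64 = 8
|A_2A_3| = √((-40)² + (9)²) = √1681 = 41
|A_3A_4| = √((15)² + (-8)²) = √289 = 17
|A_4A_5| = √((12)² + (-9)²) = √225 = 15
|A_5A_1| = √((13)² + (0)²) = √169 = 13
Perimeter = 8 + 41 + 17 + 15 + 13 = 94.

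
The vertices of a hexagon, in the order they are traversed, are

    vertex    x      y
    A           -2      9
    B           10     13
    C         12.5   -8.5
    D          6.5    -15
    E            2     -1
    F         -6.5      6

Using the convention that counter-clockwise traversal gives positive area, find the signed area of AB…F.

-256.625

Cross-terms: -116, -247.5, -132.25, 23.5, 5.5, -46.5  ⇒  Σ = -513.25
Signed area = Σ/2 = -256.625 (negative ⇒ clockwise traversal).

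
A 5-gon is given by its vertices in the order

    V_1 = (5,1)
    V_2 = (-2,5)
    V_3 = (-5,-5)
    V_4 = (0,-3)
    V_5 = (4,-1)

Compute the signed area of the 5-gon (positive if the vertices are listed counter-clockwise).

Σ = (27) + (35) + (15) + (12) + (9) = 98
Signed area = Σ/2 = 49 (positive ⇒ counter-clockwise traversal).

49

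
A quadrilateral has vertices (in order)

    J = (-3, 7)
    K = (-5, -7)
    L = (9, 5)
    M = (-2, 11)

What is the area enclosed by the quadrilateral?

Σ = (56) + (38) + (109) + (19) = 222
Area = |Σ|/2 = 111.

111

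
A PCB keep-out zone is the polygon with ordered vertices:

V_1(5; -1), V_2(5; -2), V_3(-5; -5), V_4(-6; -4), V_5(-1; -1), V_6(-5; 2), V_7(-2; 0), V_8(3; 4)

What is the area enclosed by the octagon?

41

Σ = (-5) + (-35) + (-10) + (2) + (-7) + (4) + (-8) + (-23) = -82
Area = |Σ|/2 = 41.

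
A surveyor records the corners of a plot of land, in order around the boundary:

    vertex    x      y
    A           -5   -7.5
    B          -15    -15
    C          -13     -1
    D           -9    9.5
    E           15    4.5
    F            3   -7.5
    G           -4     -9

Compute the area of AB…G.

365.5

Apply the surveyor's formula: 2A = Σ (x_i·y_{i+1} − x_{i+1}·y_i), indices taken mod 7.
Σ = (-37.5) + (-180) + (-132.5) + (-183) + (-126) + (-57) + (-15) = -731
Area = |Σ|/2 = 365.5.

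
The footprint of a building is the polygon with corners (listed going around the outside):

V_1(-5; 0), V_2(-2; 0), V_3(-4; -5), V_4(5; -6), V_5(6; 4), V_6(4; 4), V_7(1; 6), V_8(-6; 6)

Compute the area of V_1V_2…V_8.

107.5

Apply the shoelace formula: 2A = Σ (x_i·y_{i+1} − x_{i+1}·y_i), indices taken mod 8.
V_1→V_2: (-5)(0) − (-2)(0) = 0
V_2→V_3: (-2)(-5) − (-4)(0) = 10
V_3→V_4: (-4)(-6) − (5)(-5) = 49
V_4→V_5: (5)(4) − (6)(-6) = 56
V_5→V_6: (6)(4) − (4)(4) = 8
V_6→V_7: (4)(6) − (1)(4) = 20
V_7→V_8: (1)(6) − (-6)(6) = 42
V_8→V_1: (-6)(0) − (-5)(6) = 30
Σ = 215
Area = |Σ|/2 = 107.5.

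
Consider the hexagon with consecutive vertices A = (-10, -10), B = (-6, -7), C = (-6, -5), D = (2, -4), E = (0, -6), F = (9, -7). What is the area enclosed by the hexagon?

43

Σ = (10) + (-12) + (34) + (-12) + (54) + (-160) = -86
Area = |Σ|/2 = 43.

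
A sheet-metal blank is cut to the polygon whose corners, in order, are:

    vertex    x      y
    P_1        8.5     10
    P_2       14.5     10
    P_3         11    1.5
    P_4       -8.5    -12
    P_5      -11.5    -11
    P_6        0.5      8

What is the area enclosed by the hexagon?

Apply the surveyor's formula: 2A = Σ (x_i·y_{i+1} − x_{i+1}·y_i), indices taken mod 6.
P_1→P_2: (8.5)(10) − (14.5)(10) = -60
P_2→P_3: (14.5)(1.5) − (11)(10) = -88.25
P_3→P_4: (11)(-12) − (-8.5)(1.5) = -119.25
P_4→P_5: (-8.5)(-11) − (-11.5)(-12) = -44.5
P_5→P_6: (-11.5)(8) − (0.5)(-11) = -86.5
P_6→P_1: (0.5)(10) − (8.5)(8) = -63
Σ = -461.5
Area = |Σ|/2 = 230.75.

230.75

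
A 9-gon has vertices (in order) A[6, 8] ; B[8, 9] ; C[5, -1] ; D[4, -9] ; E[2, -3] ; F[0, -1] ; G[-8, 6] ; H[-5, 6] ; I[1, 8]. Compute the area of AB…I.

106

Apply the surveyor's formula: 2A = Σ (x_i·y_{i+1} − x_{i+1}·y_i), indices taken mod 9.
A→B: (6)(9) − (8)(8) = -10
B→C: (8)(-1) − (5)(9) = -53
C→D: (5)(-9) − (4)(-1) = -41
D→E: (4)(-3) − (2)(-9) = 6
E→F: (2)(-1) − (0)(-3) = -2
F→G: (0)(6) − (-8)(-1) = -8
G→H: (-8)(6) − (-5)(6) = -18
H→I: (-5)(8) − (1)(6) = -46
I→A: (1)(8) − (6)(8) = -40
Σ = -212
Area = |Σ|/2 = 106.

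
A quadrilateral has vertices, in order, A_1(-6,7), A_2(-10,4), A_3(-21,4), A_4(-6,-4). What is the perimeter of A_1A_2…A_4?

44

|A_1A_2| = √((-4)² + (-3)²) = √25 = 5
|A_2A_3| = √((-11)² + (0)²) = √121 = 11
|A_3A_4| = √((15)² + (-8)²) = √289 = 17
|A_4A_1| = √((0)² + (11)²) = √121 = 11
Perimeter = 5 + 11 + 17 + 11 = 44.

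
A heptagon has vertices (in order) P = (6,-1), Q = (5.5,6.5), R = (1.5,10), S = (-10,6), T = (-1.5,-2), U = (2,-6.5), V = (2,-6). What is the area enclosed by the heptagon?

Apply the shoelace (surveyor's) formula: 2A = Σ (x_i·y_{i+1} − x_{i+1}·y_i), indices taken mod 7.
Cross-terms: 44.5, 45.25, 109, 29, 13.75, 1, 34  ⇒  Σ = 276.5
Area = |Σ|/2 = 138.25.

138.25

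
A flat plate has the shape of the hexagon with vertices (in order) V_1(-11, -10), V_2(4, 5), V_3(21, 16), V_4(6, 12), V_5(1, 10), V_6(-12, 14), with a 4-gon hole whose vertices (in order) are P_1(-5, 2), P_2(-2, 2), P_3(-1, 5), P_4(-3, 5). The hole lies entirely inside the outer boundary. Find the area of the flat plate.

270.5

Outer boundary:
Apply the surveyor's formula: 2A = Σ (x_i·y_{i+1} − x_{i+1}·y_i), indices taken mod 6.
Σ = (-15) + (-41) + (156) + (48) + (134) + (274) = 556
Area = |Σ|/2 = 278.
Hole:
Apply the shoelace (surveyor's) formula: 2A = Σ (x_i·y_{i+1} − x_{i+1}·y_i), indices taken mod 4.
Cross-terms: -6, -8, 10, 19  ⇒  Σ = 15
Area = |Σ|/2 = 7.5.
Net area = 278 − 7.5 = 270.5.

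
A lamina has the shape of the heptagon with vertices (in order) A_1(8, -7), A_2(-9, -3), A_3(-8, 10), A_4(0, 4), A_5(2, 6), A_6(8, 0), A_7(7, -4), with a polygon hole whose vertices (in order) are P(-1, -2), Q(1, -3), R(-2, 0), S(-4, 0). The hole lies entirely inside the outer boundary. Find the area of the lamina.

165.5

Outer boundary:
Apply the shoelace (surveyor's) formula: 2A = Σ (x_i·y_{i+1} − x_{i+1}·y_i), indices taken mod 7.
Σ = (-87) + (-114) + (-32) + (-8) + (-48) + (-32) + (-17) = -338
Area = |Σ|/2 = 169.
Hole:
Apply the shoelace (surveyor's) formula: 2A = Σ (x_i·y_{i+1} − x_{i+1}·y_i), indices taken mod 4.
Σ = (5) + (-6) + (0) + (8) = 7
Area = |Σ|/2 = 3.5.
Net area = 169 − 3.5 = 165.5.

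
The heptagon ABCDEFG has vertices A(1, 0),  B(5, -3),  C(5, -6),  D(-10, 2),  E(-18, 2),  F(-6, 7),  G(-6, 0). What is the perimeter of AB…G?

60

|AB| = √((4)² + (-3)²) = √25 = 5
|BC| = √((0)² + (-3)²) = √9 = 3
|CD| = √((-15)² + (8)²) = √289 = 17
|DE| = √((-8)² + (0)²) = √64 = 8
|EF| = √((12)² + (5)²) = √169 = 13
|FG| = √((0)² + (-7)²) = √49 = 7
|GA| = √((7)² + (0)²) = √49 = 7
Perimeter = 5 + 3 + 17 + 8 + 13 + 7 + 7 = 60.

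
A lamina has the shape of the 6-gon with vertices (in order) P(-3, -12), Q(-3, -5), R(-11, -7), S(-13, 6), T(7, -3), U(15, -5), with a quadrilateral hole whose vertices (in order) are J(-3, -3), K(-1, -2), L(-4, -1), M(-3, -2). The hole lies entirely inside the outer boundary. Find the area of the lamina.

Outer boundary:
Σ = (-21) + (-34) + (-157) + (-3) + (10) + (-195) = -400
Area = |Σ|/2 = 200.
Hole:
Apply the surveyor's formula: 2A = Σ (x_i·y_{i+1} − x_{i+1}·y_i), indices taken mod 4.
J→K: (-3)(-2) − (-1)(-3) = 3
K→L: (-1)(-1) − (-4)(-2) = -7
L→M: (-4)(-2) − (-3)(-1) = 5
M→J: (-3)(-3) − (-3)(-2) = 3
Σ = 4
Area = |Σ|/2 = 2.
Net area = 200 − 2 = 198.

198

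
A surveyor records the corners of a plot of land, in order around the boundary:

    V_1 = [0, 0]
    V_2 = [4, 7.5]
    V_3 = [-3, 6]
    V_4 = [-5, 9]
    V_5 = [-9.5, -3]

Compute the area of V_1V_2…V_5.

Cross-terms: 0, 46.5, 3, 100.5, 0  ⇒  Σ = 150
Area = |Σ|/2 = 75.

75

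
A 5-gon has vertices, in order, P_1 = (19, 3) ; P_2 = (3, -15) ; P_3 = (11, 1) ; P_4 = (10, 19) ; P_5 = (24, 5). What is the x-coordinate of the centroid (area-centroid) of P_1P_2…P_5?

Apply the surveyor's formula. First the cross-terms c_i = x_i·y_{i+1} − x_{i+1}·y_i:
  -294, 168, 199, -406, -23  ⇒  2A = -356, A = -178.
Then Σ (x_i + x_{i+1})·c_i = -14730, so x̄ = -14730 / (6·(-178)) = 2455/178.

2455/178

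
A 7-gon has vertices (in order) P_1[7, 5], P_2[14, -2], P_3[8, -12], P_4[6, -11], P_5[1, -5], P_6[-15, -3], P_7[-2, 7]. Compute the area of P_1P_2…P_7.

259.5

Σ = (-84) + (-152) + (-16) + (-19) + (-78) + (-111) + (-59) = -519
Area = |Σ|/2 = 259.5.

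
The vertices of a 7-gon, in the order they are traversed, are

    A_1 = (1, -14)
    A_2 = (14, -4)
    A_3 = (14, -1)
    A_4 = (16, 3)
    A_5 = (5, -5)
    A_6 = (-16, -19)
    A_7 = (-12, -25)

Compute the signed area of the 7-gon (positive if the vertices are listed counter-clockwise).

193.5

Apply the surveyor's formula: 2A = Σ (x_i·y_{i+1} − x_{i+1}·y_i), indices taken mod 7.
Σ = (192) + (42) + (58) + (-95) + (-175) + (172) + (193) = 387
Signed area = Σ/2 = 193.5 (positive ⇒ counter-clockwise traversal).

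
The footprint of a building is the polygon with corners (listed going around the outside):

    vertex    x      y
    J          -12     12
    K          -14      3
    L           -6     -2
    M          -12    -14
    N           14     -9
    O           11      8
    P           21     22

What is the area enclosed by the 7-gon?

Apply the shoelace (surveyor's) formula: 2A = Σ (x_i·y_{i+1} − x_{i+1}·y_i), indices taken mod 7.
Σ = (132) + (46) + (60) + (304) + (211) + (74) + (516) = 1343
Area = |Σ|/2 = 671.5.

671.5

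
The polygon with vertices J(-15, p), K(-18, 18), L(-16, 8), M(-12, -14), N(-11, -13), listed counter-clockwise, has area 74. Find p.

21

Write out the shoelace sum; only the two edges meeting at J involve p:
2·Area = [((-11)·p − (-15)·(-13)) + ((-15)·18 − (-18)·p)] + 466
       = 7·p + 1 = 148
⇒ p = 21.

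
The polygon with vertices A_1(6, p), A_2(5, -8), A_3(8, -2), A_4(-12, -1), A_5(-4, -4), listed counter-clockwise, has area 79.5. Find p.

The doubled signed area Σ (x_i y_{i+1} − x_{i+1} y_i) is linear in p.
With p=0 it equals 42; the coefficient of p is -9 (from the two edges through A_1).
So -9·p + 42 = 2·79.5 = 159 ⇒ p = -13.

-13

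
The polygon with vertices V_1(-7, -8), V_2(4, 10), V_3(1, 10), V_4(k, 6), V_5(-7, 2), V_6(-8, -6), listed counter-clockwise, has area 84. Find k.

-6

The doubled signed area Σ (x_i y_{i+1} − x_{i+1} y_i) is linear in k.
With k=0 it equals 120; the coefficient of k is -8 (from the two edges through V_4).
So -8·k + 120 = 2·84 = 168 ⇒ k = -6.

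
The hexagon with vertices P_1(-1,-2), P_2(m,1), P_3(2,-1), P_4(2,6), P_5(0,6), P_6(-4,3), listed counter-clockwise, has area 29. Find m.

0

Write out the shoelace sum; only the two edges meeting at P_2 involve m:
2·Area = [((-1)·1 − m·(-2)) + (m·(-1) − 2·1)] + 61
       = 1·m + 58 = 58
⇒ m = 0.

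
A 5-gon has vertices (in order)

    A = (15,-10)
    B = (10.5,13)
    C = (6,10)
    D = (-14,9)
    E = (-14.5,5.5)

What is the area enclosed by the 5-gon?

318.5

A→B: (15)(13) − (10.5)(-10) = 300
B→C: (10.5)(10) − (6)(13) = 27
C→D: (6)(9) − (-14)(10) = 194
D→E: (-14)(5.5) − (-14.5)(9) = 53.5
E→A: (-14.5)(-10) − (15)(5.5) = 62.5
Σ = 637
Area = |Σ|/2 = 318.5.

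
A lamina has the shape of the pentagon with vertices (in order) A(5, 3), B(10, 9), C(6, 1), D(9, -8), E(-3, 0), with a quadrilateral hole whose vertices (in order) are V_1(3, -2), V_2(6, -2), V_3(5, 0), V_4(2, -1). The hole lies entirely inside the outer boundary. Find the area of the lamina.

54.5

Outer boundary:
Cross-terms: 15, -44, -57, -24, -9  ⇒  Σ = -119
Area = |Σ|/2 = 59.5.
Hole:
V_1→V_2: (3)(-2) − (6)(-2) = 6
V_2→V_3: (6)(0) − (5)(-2) = 10
V_3→V_4: (5)(-1) − (2)(0) = -5
V_4→V_1: (2)(-2) − (3)(-1) = -1
Σ = 10
Area = |Σ|/2 = 5.
Net area = 59.5 − 5 = 54.5.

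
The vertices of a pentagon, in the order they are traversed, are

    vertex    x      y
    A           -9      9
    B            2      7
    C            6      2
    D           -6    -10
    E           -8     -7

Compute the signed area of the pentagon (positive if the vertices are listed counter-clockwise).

-170

Apply the shoelace (surveyor's) formula: 2A = Σ (x_i·y_{i+1} − x_{i+1}·y_i), indices taken mod 5.
Σ = (-81) + (-38) + (-48) + (-38) + (-135) = -340
Signed area = Σ/2 = -170 (negative ⇒ clockwise traversal).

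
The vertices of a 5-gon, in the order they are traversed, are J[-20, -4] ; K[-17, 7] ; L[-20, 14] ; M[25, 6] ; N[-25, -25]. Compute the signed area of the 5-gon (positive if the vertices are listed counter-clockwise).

Apply Gauss's area formula: 2A = Σ (x_i·y_{i+1} − x_{i+1}·y_i), indices taken mod 5.
Σ = (-208) + (-98) + (-470) + (-475) + (-400) = -1651
Signed area = Σ/2 = -825.5 (negative ⇒ clockwise traversal).

-825.5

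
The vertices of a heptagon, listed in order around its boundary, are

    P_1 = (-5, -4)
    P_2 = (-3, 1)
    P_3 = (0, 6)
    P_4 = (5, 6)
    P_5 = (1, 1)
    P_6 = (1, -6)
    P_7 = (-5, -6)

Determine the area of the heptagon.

59.5

Apply the surveyor's formula: 2A = Σ (x_i·y_{i+1} − x_{i+1}·y_i), indices taken mod 7.
Σ = (-17) + (-18) + (-30) + (-1) + (-7) + (-36) + (-10) = -119
Area = |Σ|/2 = 59.5.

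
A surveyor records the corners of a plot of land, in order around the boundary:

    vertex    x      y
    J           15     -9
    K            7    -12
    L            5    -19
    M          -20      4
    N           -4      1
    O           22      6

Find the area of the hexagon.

444

Cross-terms: -117, -73, -360, -4, -46, -288  ⇒  Σ = -888
Area = |Σ|/2 = 444.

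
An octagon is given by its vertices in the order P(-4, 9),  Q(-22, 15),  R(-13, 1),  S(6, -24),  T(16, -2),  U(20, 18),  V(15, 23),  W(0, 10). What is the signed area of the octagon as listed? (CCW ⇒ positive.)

Apply the shoelace formula: 2A = Σ (x_i·y_{i+1} − x_{i+1}·y_i), indices taken mod 8.
Cross-terms: 138, 173, 306, 372, 328, 190, 150, 40  ⇒  Σ = 1697
Signed area = Σ/2 = 848.5 (positive ⇒ counter-clockwise traversal).

848.5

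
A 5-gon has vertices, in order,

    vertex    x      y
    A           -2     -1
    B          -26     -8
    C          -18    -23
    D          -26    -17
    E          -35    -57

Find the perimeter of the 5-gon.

|AB| = √((-24)² + (-7)²) = √625 = 25
|BC| = √((8)² + (-15)²) = √289 = 17
|CD| = √((-8)² + (6)²) = √100 = 10
|DE| = √((-9)² + (-40)²) = √1681 = 41
|EA| = √((33)² + (56)²) = √4225 = 65
Perimeter = 25 + 17 + 10 + 41 + 65 = 158.

158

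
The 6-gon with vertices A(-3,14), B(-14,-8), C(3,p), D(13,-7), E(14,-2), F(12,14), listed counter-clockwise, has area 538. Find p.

The doubled signed area Σ (x_i y_{i+1} − x_{i+1} y_i) is linear in p.
With p=0 it equals 725; the coefficient of p is -27 (from the two edges through C).
So -27·p + 725 = 2·538 = 1076 ⇒ p = -13.

-13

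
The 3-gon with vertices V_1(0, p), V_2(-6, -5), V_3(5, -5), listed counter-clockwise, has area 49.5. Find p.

4

Write out the shoelace sum; only the two edges meeting at V_1 involve p:
2·Area = [(5·p − 0·(-5)) + (0·(-5) − (-6)·p)] + 55
       = 11·p + 55 = 99
⇒ p = 4.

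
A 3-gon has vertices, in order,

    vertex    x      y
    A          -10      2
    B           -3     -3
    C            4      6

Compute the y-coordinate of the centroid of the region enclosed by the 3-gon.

5/3

Apply the shoelace formula. First the cross-terms c_i = x_i·y_{i+1} − x_{i+1}·y_i:
  36, -6, 68  ⇒  2A = 98, A = 49.
Then Σ (y_i + y_{i+1})·c_i = 490, so ȳ = 490 / (6·49) = 5/3.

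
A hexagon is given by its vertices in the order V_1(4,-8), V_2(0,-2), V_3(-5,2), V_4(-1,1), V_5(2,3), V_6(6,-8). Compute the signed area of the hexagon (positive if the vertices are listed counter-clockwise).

-38

Apply the surveyor's formula: 2A = Σ (x_i·y_{i+1} − x_{i+1}·y_i), indices taken mod 6.
Σ = (-8) + (-10) + (-3) + (-5) + (-34) + (-16) = -76
Signed area = Σ/2 = -38 (negative ⇒ clockwise traversal).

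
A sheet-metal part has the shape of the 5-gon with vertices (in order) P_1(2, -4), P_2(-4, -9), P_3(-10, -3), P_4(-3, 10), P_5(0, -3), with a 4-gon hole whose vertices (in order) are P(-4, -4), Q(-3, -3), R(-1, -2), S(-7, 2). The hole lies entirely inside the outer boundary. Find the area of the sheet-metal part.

Outer boundary:
Apply the shoelace (surveyor's) formula: 2A = Σ (x_i·y_{i+1} − x_{i+1}·y_i), indices taken mod 5.
P_1→P_2: (2)(-9) − (-4)(-4) = -34
P_2→P_3: (-4)(-3) − (-10)(-9) = -78
P_3→P_4: (-10)(10) − (-3)(-3) = -109
P_4→P_5: (-3)(-3) − (0)(10) = 9
P_5→P_1: (0)(-4) − (2)(-3) = 6
Σ = -206
Area = |Σ|/2 = 103.
Hole:
Apply Gauss's area formula: 2A = Σ (x_i·y_{i+1} − x_{i+1}·y_i), indices taken mod 4.
Cross-terms: 0, 3, -16, 36  ⇒  Σ = 23
Area = |Σ|/2 = 11.5.
Net area = 103 − 11.5 = 91.5.

91.5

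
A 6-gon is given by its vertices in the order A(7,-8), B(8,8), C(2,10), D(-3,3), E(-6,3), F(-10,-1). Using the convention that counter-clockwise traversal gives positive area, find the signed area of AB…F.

176

Apply the shoelace formula: 2A = Σ (x_i·y_{i+1} − x_{i+1}·y_i), indices taken mod 6.
Σ = (120) + (64) + (36) + (9) + (36) + (87) = 352
Signed area = Σ/2 = 176 (positive ⇒ counter-clockwise traversal).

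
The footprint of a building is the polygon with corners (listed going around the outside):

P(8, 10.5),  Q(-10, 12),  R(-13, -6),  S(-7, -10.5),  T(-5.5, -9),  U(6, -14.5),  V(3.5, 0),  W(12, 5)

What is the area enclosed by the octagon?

Apply the shoelace (surveyor's) formula: 2A = Σ (x_i·y_{i+1} − x_{i+1}·y_i), indices taken mod 8.
Σ = (201) + (216) + (94.5) + (5.25) + (133.75) + (50.75) + (17.5) + (86) = 804.75
Area = |Σ|/2 = 402.375.

402.375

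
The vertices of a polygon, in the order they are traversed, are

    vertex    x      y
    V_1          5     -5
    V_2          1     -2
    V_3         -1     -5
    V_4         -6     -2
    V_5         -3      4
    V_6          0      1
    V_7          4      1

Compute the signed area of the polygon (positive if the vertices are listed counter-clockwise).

Apply the shoelace (surveyor's) formula: 2A = Σ (x_i·y_{i+1} − x_{i+1}·y_i), indices taken mod 7.
Cross-terms: -5, -7, -28, -30, -3, -4, -25  ⇒  Σ = -102
Signed area = Σ/2 = -51 (negative ⇒ clockwise traversal).

-51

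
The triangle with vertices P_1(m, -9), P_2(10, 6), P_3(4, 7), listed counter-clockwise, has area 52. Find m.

The doubled signed area Σ (x_i y_{i+1} − x_{i+1} y_i) is linear in m.
With m=0 it equals 100; the coefficient of m is -1 (from the two edges through P_1).
So -1·m + 100 = 2·52 = 104 ⇒ m = -4.

-4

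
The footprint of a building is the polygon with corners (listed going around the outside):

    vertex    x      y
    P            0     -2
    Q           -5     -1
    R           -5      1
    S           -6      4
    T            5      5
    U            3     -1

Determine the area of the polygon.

55

P→Q: (0)(-1) − (-5)(-2) = -10
Q→R: (-5)(1) − (-5)(-1) = -10
R→S: (-5)(4) − (-6)(1) = -14
S→T: (-6)(5) − (5)(4) = -50
T→U: (5)(-1) − (3)(5) = -20
U→P: (3)(-2) − (0)(-1) = -6
Σ = -110
Area = |Σ|/2 = 55.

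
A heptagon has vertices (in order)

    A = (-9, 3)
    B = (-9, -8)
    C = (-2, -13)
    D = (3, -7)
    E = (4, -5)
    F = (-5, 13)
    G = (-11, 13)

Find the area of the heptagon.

227.5

Apply the shoelace formula: 2A = Σ (x_i·y_{i+1} − x_{i+1}·y_i), indices taken mod 7.
Σ = (99) + (101) + (53) + (13) + (27) + (78) + (84) = 455
Area = |Σ|/2 = 227.5.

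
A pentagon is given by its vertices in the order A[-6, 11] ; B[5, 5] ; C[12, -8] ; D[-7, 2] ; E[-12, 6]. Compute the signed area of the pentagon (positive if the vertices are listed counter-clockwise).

-165.5

Apply the shoelace formula: 2A = Σ (x_i·y_{i+1} − x_{i+1}·y_i), indices taken mod 5.
Σ = (-85) + (-100) + (-32) + (-18) + (-96) = -331
Signed area = Σ/2 = -165.5 (negative ⇒ clockwise traversal).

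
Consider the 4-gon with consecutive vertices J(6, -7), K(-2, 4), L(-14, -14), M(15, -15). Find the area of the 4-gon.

Apply the shoelace formula: 2A = Σ (x_i·y_{i+1} − x_{i+1}·y_i), indices taken mod 4.
Σ = (10) + (84) + (420) + (-15) = 499
Area = |Σ|/2 = 249.5.

249.5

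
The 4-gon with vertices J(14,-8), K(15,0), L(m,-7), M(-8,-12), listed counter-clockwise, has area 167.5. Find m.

The doubled signed area Σ (x_i y_{i+1} − x_{i+1} y_i) is linear in m.
With m=0 it equals 191; the coefficient of m is -12 (from the two edges through L).
So -12·m + 191 = 2·167.5 = 335 ⇒ m = -12.

-12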